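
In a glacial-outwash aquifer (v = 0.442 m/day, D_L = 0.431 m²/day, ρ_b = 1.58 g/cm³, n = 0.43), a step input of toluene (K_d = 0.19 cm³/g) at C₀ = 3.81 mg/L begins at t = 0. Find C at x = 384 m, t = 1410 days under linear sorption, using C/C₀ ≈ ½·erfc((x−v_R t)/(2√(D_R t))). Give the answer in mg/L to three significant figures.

1.00 mg/L

Retardation factor R = 1 + ρ_b·K_d/n = 1 + 1.58 × 0.19/0.43 = 1.698.
Sorption retards both mechanisms: v_R = v/R = 0.2603 m/day, D_R = D/R = 0.2538 m²/day.
v_R·t = 0.2603 × 1410 = 367.023 m; 2√(D_R t) = 37.83 m; argument = (384 − 367.023)/37.83 = 0.4488.
C = C₀ × ½·erfc(0.4488) = 3.81 × 0.2628 = 1.00 mg/L.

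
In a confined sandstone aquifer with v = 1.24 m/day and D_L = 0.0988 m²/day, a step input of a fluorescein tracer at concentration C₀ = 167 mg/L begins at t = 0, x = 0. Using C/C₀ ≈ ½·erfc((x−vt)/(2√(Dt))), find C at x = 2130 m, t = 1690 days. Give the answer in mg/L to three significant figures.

4.99 mg/L

For a continuous step input, C/C₀ ≈ ½·erfc((x−vt)/(2√(Dt))).
vt = 1.24 × 1690 = 2095.6 m and 2√(Dt) = 2√(0.0988 × 1690) = 25.84 m.
Argument (x−vt)/(2√(Dt)) = (2130 − 2095.6)/25.84 = 1.331; ½·erfc(1.331) = 0.02990.
C = 167 × 0.02990 = 4.99 mg/L.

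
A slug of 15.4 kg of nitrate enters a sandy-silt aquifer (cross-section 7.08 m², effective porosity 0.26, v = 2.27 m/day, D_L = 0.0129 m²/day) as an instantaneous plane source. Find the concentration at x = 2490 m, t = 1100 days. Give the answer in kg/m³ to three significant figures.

For an instantaneous plane source, C(x,t) = M/(n_e·A·√(4πDt)) · exp(−(x−vt)²/(4Dt)), with n_e·A the pore (flow) area.
Plume center vt = 2.27 × 1100 = 2497 m, so the well at 2490 m is 7 m upgradient of the peak.
√(4πDt) = 13.35 m, giving peak height M/(n_e·A·√(4πDt)) = 15.4/(0.26 × 7.08 × 13.35) = 0.6267 kg/m³.
(x−vt)²/(4Dt) = (-7)²/(4 × 0.0129 × 1100) = 0.8633; exp(−0.8633) = 0.4218.
C = 0.6267 × 0.4218 = 0.264 kg/m³.

0.264 kg/m³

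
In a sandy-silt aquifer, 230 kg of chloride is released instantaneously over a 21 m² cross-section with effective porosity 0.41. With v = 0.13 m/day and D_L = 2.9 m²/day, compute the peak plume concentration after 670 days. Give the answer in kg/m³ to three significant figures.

The peak of an instantaneous 1D plume sits at x = vt; there the Gaussian factor is 1 and C_max = M/(n_e·A·√(4πDt)), where n_e·A is the pore area the mass is dissolved in.
√(4πDt) = √(4π × 2.9 × 670) = 156.3 m, so C_max = 230/(0.41 × 21 × 156.3) = 0.171 kg/m³.

0.171 kg/m³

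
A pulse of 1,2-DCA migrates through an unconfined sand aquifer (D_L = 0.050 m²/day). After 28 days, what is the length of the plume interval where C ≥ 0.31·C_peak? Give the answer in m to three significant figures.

5.12 m

The plume is Gaussian with σ = √(2Dt) = √(2 × 0.050 × 28) = 1.673 m.
C/C_peak = exp(−Δx²/(2σ²)) = 0.31 ⇒ Δx = σ·√(−2 ln 0.31) = 1.673 × 1.530 = 2.560 m.
Width = 2Δx = 5.12 m.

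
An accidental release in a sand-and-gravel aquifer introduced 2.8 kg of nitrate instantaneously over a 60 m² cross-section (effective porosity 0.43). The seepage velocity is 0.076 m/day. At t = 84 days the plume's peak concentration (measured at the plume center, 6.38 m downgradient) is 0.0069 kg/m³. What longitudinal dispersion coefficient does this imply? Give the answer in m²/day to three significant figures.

At the plume center C_max = M/(n_e·A·√(4πDt)), so D = M²/(4πt·(n_e·A·C_max)²).
n_e·A·C_max = 0.43 × 60 × 0.0069 = 0.1780 kg/m.
D = 2.8²/(4π × 84 × 0.1780²) = 0.234 m²/day.

0.234 m²/day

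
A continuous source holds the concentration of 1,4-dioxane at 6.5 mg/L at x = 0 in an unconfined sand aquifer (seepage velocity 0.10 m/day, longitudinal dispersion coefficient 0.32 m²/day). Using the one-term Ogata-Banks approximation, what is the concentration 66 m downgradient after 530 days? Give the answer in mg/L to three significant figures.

For a continuous step input, C/C₀ ≈ ½·erfc((x−vt)/(2√(Dt))).
vt = 0.10 × 530 = 53 m and 2√(Dt) = 2√(0.32 × 530) = 26.05 m.
Argument (x−vt)/(2√(Dt)) = (66 − 53)/26.05 = 0.4990; ½·erfc(0.4990) = 0.2402.
C = 6.5 × 0.2402 = 1.56 mg/L.

1.56 mg/L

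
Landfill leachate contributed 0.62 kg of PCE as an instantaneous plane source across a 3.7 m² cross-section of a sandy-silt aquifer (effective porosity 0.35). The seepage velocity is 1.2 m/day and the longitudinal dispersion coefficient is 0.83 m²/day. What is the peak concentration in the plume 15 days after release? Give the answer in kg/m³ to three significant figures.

0.0383 kg/m³

The peak of an instantaneous 1D plume sits at x = vt; there the Gaussian factor is 1 and C_max = M/(n_e·A·√(4πDt)), where n_e·A is the pore area the mass is dissolved in.
√(4πDt) = √(4π × 0.83 × 15) = 12.51 m, so C_max = 0.62/(0.35 × 3.7 × 12.51) = 0.0383 kg/m³.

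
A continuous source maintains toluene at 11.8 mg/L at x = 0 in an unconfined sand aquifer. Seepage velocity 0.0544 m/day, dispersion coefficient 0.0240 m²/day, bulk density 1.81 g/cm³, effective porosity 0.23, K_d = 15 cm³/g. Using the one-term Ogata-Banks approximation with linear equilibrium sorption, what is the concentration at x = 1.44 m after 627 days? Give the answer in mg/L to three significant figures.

Retardation factor R = 1 + ρ_b·K_d/n = 1 + 1.81 × 15/0.23 = 119.0.
Sorption retards both mechanisms: v_R = v/R = 0.0004571 m/day, D_R = D/R = 0.0002017 m²/day.
v_R·t = 0.0004571 × 627 = 0.2866017 m; 2√(D_R t) = 0.7112 m; argument = (1.44 − 0.2866017)/0.7112 = 1.622.
C = C₀ × ½·erfc(1.622) = 11.8 × 0.01090 = 0.129 mg/L.

0.129 mg/L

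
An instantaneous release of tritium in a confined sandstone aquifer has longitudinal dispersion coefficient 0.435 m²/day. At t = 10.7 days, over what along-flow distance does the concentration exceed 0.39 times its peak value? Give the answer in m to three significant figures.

8.37 m

The plume is Gaussian with σ = √(2Dt) = √(2 × 0.435 × 10.7) = 3.051 m.
C/C_peak = exp(−Δx²/(2σ²)) = 0.39 ⇒ Δx = σ·√(−2 ln 0.39) = 3.051 × 1.372 = 4.186 m.
Width = 2Δx = 8.37 m.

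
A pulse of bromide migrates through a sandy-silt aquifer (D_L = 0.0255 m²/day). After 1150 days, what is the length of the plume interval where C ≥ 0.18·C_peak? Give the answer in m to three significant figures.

The plume is Gaussian with σ = √(2Dt) = √(2 × 0.0255 × 1150) = 7.658 m.
C/C_peak = exp(−Δx²/(2σ²)) = 0.18 ⇒ Δx = σ·√(−2 ln 0.18) = 7.658 × 1.852 = 14.18 m.
Width = 2Δx = 28.4 m.

28.4 m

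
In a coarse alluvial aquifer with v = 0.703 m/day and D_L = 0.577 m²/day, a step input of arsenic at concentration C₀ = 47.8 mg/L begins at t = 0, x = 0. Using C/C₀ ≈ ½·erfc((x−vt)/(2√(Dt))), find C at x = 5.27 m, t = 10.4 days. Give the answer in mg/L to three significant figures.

For a continuous step input, C/C₀ ≈ ½·erfc((x−vt)/(2√(Dt))).
vt = 0.703 × 10.4 = 7.3112 m and 2√(Dt) = 2√(0.577 × 10.4) = 4.899 m.
Argument (x−vt)/(2√(Dt)) = (5.27 − 7.3112)/4.899 = -0.4167; ½·erfc(-0.4167) = 0.7222.
C = 47.8 × 0.7222 = 34.5 mg/L.

34.5 mg/L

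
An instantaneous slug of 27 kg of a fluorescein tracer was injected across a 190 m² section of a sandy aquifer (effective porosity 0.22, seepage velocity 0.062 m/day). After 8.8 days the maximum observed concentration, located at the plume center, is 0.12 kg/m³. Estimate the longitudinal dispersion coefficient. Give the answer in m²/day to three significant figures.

0.262 m²/day

At the plume center C_max = M/(n_e·A·√(4πDt)), so D = M²/(4πt·(n_e·A·C_max)²).
n_e·A·C_max = 0.22 × 190 × 0.12 = 5.016 kg/m.
D = 27²/(4π × 8.8 × 5.016²) = 0.262 m²/day.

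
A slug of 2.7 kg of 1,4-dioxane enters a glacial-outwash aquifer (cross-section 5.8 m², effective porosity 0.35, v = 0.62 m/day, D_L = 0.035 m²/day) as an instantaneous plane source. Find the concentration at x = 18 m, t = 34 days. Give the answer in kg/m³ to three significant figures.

0.0469 kg/m³

For an instantaneous plane source, C(x,t) = M/(n_e·A·√(4πDt)) · exp(−(x−vt)²/(4Dt)), with n_e·A the pore (flow) area.
Plume center vt = 0.62 × 34 = 21.08 m, so the well at 18 m is 3.08 m upgradient of the peak.
√(4πDt) = 3.867 m, giving peak height M/(n_e·A·√(4πDt)) = 2.7/(0.35 × 5.8 × 3.867) = 0.3439 kg/m³.
(x−vt)²/(4Dt) = (-3.08)²/(4 × 0.035 × 34) = 1.993; exp(−1.993) = 0.1363.
C = 0.3439 × 0.1363 = 0.0469 kg/m³.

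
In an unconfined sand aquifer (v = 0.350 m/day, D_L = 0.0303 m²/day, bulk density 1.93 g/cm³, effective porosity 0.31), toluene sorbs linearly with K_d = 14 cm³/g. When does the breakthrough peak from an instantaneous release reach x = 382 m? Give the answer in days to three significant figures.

96200 days

Retardation factor R = 1 + ρ_b·K_d/n = 1 + 1.93 × 14/0.31 = 88.16.
Sorption retards both mechanisms: v_R = v/R = 0.003970 m/day, D_R = D/R = 0.0003437 m²/day.
Peak time from v_R²t² + 2D_R t − x² = 0: t = (√(D_R² + v_R²x²) − D_R)/v_R².
√(D_R² + v_R²x²) = √(0.0003437² + 0.003970² × 382²) = 1.517; v_R² = 1.576e-05.
t = (1.517 − 0.0003437)/1.576e-05 = 96200 days.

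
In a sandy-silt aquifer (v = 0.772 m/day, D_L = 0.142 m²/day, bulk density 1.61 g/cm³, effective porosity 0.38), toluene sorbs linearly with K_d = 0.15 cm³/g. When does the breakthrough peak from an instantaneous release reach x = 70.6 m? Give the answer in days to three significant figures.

149 days

Retardation factor R = 1 + ρ_b·K_d/n = 1 + 1.61 × 0.15/0.38 = 1.636.
Sorption retards both mechanisms: v_R = v/R = 0.4719 m/day, D_R = D/R = 0.08680 m²/day.
Peak time from v_R²t² + 2D_R t − x² = 0: t = (√(D_R² + v_R²x²) − D_R)/v_R².
√(D_R² + v_R²x²) = √(0.08680² + 0.4719² × 70.6²) = 33.32; v_R² = 0.2227.
t = (33.32 − 0.08680)/0.2227 = 149 days.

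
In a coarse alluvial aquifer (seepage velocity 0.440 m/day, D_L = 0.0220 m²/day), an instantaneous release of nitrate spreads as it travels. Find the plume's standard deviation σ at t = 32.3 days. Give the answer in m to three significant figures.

1.19 m

Dispersive spreading gives a Gaussian with σ² = 2Dt; advection only shifts the center.
σ = √(2 × 0.0220 × 32.3) = 1.19 m.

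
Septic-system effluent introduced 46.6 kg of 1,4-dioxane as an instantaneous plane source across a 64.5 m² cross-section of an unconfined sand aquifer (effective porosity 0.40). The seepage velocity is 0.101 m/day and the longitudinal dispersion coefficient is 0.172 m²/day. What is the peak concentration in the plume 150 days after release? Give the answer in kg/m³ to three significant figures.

0.100 kg/m³

The peak of an instantaneous 1D plume sits at x = vt; there the Gaussian factor is 1 and C_max = M/(n_e·A·√(4πDt)), where n_e·A is the pore area the mass is dissolved in.
√(4πDt) = √(4π × 0.172 × 150) = 18.01 m, so C_max = 46.6/(0.40 × 64.5 × 18.01) = 0.100 kg/m³.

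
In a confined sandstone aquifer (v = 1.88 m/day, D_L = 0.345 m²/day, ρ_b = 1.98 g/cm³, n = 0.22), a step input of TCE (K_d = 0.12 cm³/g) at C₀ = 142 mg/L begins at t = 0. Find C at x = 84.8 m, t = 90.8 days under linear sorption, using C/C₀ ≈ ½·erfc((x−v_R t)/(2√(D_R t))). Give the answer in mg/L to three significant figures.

43.9 mg/L

Retardation factor R = 1 + ρ_b·K_d/n = 1 + 1.98 × 0.12/0.22 = 2.080.
Sorption retards both mechanisms: v_R = v/R = 0.9038 m/day, D_R = D/R = 0.1659 m²/day.
v_R·t = 0.9038 × 90.8 = 82.06504 m; 2√(D_R t) = 7.762 m; argument = (84.8 − 82.06504)/7.762 = 0.3524.
C = C₀ × ½·erfc(0.3524) = 142 × 0.3091 = 43.9 mg/L.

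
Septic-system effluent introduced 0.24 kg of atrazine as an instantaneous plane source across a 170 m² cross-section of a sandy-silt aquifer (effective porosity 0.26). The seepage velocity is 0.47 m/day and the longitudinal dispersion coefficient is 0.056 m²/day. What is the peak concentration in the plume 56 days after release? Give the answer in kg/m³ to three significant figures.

0.000865 kg/m³

The peak of an instantaneous 1D plume sits at x = vt; there the Gaussian factor is 1 and C_max = M/(n_e·A·√(4πDt)), where n_e·A is the pore area the mass is dissolved in.
√(4πDt) = √(4π × 0.056 × 56) = 6.278 m, so C_max = 0.24/(0.26 × 170 × 6.278) = 0.000865 kg/m³.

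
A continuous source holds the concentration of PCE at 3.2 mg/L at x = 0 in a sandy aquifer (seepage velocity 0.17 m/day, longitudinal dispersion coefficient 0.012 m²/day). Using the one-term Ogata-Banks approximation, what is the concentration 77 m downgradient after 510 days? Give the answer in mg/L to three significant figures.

3.19 mg/L

For a continuous step input, C/C₀ ≈ ½·erfc((x−vt)/(2√(Dt))).
vt = 0.17 × 510 = 86.7 m and 2√(Dt) = 2√(0.012 × 510) = 4.948 m.
Argument (x−vt)/(2√(Dt)) = (77 − 86.7)/4.948 = -1.960; ½·erfc(-1.960) = 0.9972.
C = 3.2 × 0.9972 = 3.19 mg/L.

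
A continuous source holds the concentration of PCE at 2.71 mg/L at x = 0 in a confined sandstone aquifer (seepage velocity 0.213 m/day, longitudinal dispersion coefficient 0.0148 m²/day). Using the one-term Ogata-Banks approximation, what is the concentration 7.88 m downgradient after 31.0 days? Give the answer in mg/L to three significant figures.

0.247 mg/L

For a continuous step input, C/C₀ ≈ ½·erfc((x−vt)/(2√(Dt))).
vt = 0.213 × 31.0 = 6.603 m and 2√(Dt) = 2√(0.0148 × 31.0) = 1.355 m.
Argument (x−vt)/(2√(Dt)) = (7.88 − 6.603)/1.355 = 0.9424; ½·erfc(0.9424) = 0.09131.
C = 2.71 × 0.09131 = 0.247 mg/L.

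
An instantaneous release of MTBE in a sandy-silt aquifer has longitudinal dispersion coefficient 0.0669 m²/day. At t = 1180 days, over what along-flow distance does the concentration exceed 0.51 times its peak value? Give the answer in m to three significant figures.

The plume is Gaussian with σ = √(2Dt) = √(2 × 0.0669 × 1180) = 12.57 m.
C/C_peak = exp(−Δx²/(2σ²)) = 0.51 ⇒ Δx = σ·√(−2 ln 0.51) = 12.57 × 1.160 = 14.58 m.
Width = 2Δx = 29.2 m.

29.2 m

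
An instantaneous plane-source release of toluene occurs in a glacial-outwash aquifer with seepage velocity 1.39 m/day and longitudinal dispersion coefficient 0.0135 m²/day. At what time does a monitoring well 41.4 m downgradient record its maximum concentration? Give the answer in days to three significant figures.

For the 1D instantaneous-source solution, setting ∂C/∂t = 0 at fixed x gives v²t² + 2Dt − x² = 0, so t = (√(D² + v²x²) − D)/v².
√(D² + v²x²) = √(0.0135² + 1.39² × 41.4²) = 57.55; v² = 1.9321.
t = (57.55 − 0.0135)/1.9321 = 29.8 days (vs. the pure-advection estimate x/v = 29.8 d).

29.8 days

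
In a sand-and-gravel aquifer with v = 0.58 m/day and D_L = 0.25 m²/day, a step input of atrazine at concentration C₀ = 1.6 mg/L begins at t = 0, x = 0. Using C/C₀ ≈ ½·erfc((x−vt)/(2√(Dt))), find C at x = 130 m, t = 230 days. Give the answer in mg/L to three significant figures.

0.999 mg/L

For a continuous step input, C/C₀ ≈ ½·erfc((x−vt)/(2√(Dt))).
vt = 0.58 × 230 = 133.4 m and 2√(Dt) = 2√(0.25 × 230) = 15.17 m.
Argument (x−vt)/(2√(Dt)) = (130 − 133.4)/15.17 = -0.2241; ½·erfc(-0.2241) = 0.6243.
C = 1.6 × 0.6243 = 0.999 mg/L.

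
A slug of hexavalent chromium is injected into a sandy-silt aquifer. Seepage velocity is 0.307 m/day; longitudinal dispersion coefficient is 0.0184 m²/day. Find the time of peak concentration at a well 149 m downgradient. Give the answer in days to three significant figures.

485 days

For the 1D instantaneous-source solution, setting ∂C/∂t = 0 at fixed x gives v²t² + 2Dt − x² = 0, so t = (√(D² + v²x²) − D)/v².
√(D² + v²x²) = √(0.0184² + 0.307² × 149²) = 45.74; v² = 0.094249.
t = (45.74 − 0.0184)/0.094249 = 485 days (vs. the pure-advection estimate x/v = 485 d).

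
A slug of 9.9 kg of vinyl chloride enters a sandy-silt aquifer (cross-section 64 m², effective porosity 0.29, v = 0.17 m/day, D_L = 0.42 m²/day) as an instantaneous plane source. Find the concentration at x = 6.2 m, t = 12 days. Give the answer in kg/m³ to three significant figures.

For an instantaneous plane source, C(x,t) = M/(n_e·A·√(4πDt)) · exp(−(x−vt)²/(4Dt)), with n_e·A the pore (flow) area.
Plume center vt = 0.17 × 12 = 2.04 m, so the well at 6.2 m is 4.16 m downgradient of the peak.
√(4πDt) = 7.958 m, giving peak height M/(n_e·A·√(4πDt)) = 9.9/(0.29 × 64 × 7.958) = 0.06703 kg/m³.
(x−vt)²/(4Dt) = (4.16)²/(4 × 0.42 × 12) = 0.8584; exp(−0.8584) = 0.4238.
C = 0.06703 × 0.4238 = 0.0284 kg/m³.

0.0284 kg/m³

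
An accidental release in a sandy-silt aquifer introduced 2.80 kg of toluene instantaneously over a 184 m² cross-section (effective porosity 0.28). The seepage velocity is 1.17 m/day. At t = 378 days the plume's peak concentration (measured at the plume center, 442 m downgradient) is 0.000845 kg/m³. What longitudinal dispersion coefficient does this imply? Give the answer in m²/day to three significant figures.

0.871 m²/day

At the plume center C_max = M/(n_e·A·√(4πDt)), so D = M²/(4πt·(n_e·A·C_max)²).
n_e·A·C_max = 0.28 × 184 × 0.000845 = 0.04353 kg/m.
D = 2.80²/(4π × 378 × 0.04353²) = 0.871 m²/day.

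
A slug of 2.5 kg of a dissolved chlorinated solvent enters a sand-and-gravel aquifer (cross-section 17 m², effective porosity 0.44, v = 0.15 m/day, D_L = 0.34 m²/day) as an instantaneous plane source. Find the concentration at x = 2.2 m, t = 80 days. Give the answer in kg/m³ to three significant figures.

For an instantaneous plane source, C(x,t) = M/(n_e·A·√(4πDt)) · exp(−(x−vt)²/(4Dt)), with n_e·A the pore (flow) area.
Plume center vt = 0.15 × 80 = 12 m, so the well at 2.2 m is 9.8 m upgradient of the peak.
√(4πDt) = 18.49 m, giving peak height M/(n_e·A·√(4πDt)) = 2.5/(0.44 × 17 × 18.49) = 0.01808 kg/m³.
(x−vt)²/(4Dt) = (-9.8)²/(4 × 0.34 × 80) = 0.8827; exp(−0.8827) = 0.4137.
C = 0.01808 × 0.4137 = 0.00748 kg/m³.

0.00748 kg/m³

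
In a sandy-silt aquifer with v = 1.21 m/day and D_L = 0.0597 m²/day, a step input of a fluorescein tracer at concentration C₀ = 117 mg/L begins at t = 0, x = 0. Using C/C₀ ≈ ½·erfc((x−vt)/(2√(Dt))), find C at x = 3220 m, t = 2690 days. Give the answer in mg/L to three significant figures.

114 mg/L

For a continuous step input, C/C₀ ≈ ½·erfc((x−vt)/(2√(Dt))).
vt = 1.21 × 2690 = 3254.9 m and 2√(Dt) = 2√(0.0597 × 2690) = 25.35 m.
Argument (x−vt)/(2√(Dt)) = (3220 − 3254.9)/25.35 = -1.377; ½·erfc(-1.377) = 0.9743.
C = 117 × 0.9743 = 114 mg/L.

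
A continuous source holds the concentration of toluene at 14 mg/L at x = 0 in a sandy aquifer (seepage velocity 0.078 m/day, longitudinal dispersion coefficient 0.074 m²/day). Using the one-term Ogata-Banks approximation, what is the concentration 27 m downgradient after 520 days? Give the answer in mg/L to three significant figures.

13.1 mg/L

For a continuous step input, C/C₀ ≈ ½·erfc((x−vt)/(2√(Dt))).
vt = 0.078 × 520 = 40.56 m and 2√(Dt) = 2√(0.074 × 520) = 12.41 m.
Argument (x−vt)/(2√(Dt)) = (27 − 40.56)/12.41 = -1.093; ½·erfc(-1.093) = 0.9389.
C = 14 × 0.9389 = 13.1 mg/L.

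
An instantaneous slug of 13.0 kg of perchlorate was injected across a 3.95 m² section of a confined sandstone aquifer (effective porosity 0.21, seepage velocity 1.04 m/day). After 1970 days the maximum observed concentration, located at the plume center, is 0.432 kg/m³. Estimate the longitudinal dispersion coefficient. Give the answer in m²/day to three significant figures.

At the plume center C_max = M/(n_e·A·√(4πDt)), so D = M²/(4πt·(n_e·A·C_max)²).
n_e·A·C_max = 0.21 × 3.95 × 0.432 = 0.3583 kg/m.
D = 13.0²/(4π × 1970 × 0.3583²) = 0.0532 m²/day.

0.0532 m²/day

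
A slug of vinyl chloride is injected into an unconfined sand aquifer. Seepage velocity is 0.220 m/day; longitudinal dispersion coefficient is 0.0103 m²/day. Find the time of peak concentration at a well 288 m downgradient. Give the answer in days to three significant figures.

1310 days

For the 1D instantaneous-source solution, setting ∂C/∂t = 0 at fixed x gives v²t² + 2Dt − x² = 0, so t = (√(D² + v²x²) − D)/v².
√(D² + v²x²) = √(0.0103² + 0.220² × 288²) = 63.36; v² = 0.0484.
t = (63.36 − 0.0103)/0.0484 = 1310 days (vs. the pure-advection estimate x/v = 1310 d).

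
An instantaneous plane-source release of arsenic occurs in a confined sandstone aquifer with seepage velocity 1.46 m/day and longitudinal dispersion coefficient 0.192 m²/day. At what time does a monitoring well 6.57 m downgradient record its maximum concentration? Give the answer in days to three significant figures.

For the 1D instantaneous-source solution, setting ∂C/∂t = 0 at fixed x gives v²t² + 2Dt − x² = 0, so t = (√(D² + v²x²) − D)/v².
√(D² + v²x²) = √(0.192² + 1.46² × 6.57²) = 9.594; v² = 2.1316.
t = (9.594 − 0.192)/2.1316 = 4.41 days (vs. the pure-advection estimate x/v = 4.50 d).

4.41 days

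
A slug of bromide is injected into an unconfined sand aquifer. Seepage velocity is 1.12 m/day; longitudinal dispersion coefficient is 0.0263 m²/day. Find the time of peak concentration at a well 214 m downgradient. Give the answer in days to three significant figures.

191 days

For the 1D instantaneous-source solution, setting ∂C/∂t = 0 at fixed x gives v²t² + 2Dt − x² = 0, so t = (√(D² + v²x²) − D)/v².
√(D² + v²x²) = √(0.0263² + 1.12² × 214²) = 239.7; v² = 1.2544.
t = (239.7 − 0.0263)/1.2544 = 191 days (vs. the pure-advection estimate x/v = 191 d).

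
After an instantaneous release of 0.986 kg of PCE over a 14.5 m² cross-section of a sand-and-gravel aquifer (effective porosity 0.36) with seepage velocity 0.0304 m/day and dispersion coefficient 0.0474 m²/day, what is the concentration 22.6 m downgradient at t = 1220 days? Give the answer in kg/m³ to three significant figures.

For an instantaneous plane source, C(x,t) = M/(n_e·A·√(4πDt)) · exp(−(x−vt)²/(4Dt)), with n_e·A the pore (flow) area.
Plume center vt = 0.0304 × 1220 = 37.088 m, so the well at 22.6 m is 14.488 m upgradient of the peak.
√(4πDt) = 26.96 m, giving peak height M/(n_e·A·√(4πDt)) = 0.986/(0.36 × 14.5 × 26.96) = 0.007006 kg/m³.
(x−vt)²/(4Dt) = (-14.488)²/(4 × 0.0474 × 1220) = 0.9074; exp(−0.9074) = 0.4036.
C = 0.007006 × 0.4036 = 0.00283 kg/m³.

0.00283 kg/m³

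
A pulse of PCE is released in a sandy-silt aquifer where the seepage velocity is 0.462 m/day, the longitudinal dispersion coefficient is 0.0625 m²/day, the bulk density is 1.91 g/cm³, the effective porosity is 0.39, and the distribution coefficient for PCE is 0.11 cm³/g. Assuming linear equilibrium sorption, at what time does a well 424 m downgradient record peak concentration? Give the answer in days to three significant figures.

1410 days

Retardation factor R = 1 + ρ_b·K_d/n = 1 + 1.91 × 0.11/0.39 = 1.539.
Sorption retards both mechanisms: v_R = v/R = 0.3002 m/day, D_R = D/R = 0.04061 m²/day.
Peak time from v_R²t² + 2D_R t − x² = 0: t = (√(D_R² + v_R²x²) − D_R)/v_R².
√(D_R² + v_R²x²) = √(0.04061² + 0.3002² × 424²) = 127.3; v_R² = 0.09012.
t = (127.3 − 0.04061)/0.09012 = 1410 days.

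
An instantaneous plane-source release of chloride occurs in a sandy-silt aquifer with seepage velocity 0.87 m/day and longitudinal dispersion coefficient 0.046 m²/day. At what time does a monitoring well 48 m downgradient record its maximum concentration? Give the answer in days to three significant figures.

55.1 days

For the 1D instantaneous-source solution, setting ∂C/∂t = 0 at fixed x gives v²t² + 2Dt − x² = 0, so t = (√(D² + v²x²) − D)/v².
√(D² + v²x²) = √(0.046² + 0.87² × 48²) = 41.76; v² = 0.7569.
t = (41.76 − 0.046)/0.7569 = 55.1 days (vs. the pure-advection estimate x/v = 55.2 d).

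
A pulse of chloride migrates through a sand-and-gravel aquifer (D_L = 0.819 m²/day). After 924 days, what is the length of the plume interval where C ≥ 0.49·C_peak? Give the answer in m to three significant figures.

The plume is Gaussian with σ = √(2Dt) = √(2 × 0.819 × 924) = 38.90 m.
C/C_peak = exp(−Δx²/(2σ²)) = 0.49 ⇒ Δx = σ·√(−2 ln 0.49) = 38.90 × 1.194 = 46.45 m.
Width = 2Δx = 92.9 m.

92.9 m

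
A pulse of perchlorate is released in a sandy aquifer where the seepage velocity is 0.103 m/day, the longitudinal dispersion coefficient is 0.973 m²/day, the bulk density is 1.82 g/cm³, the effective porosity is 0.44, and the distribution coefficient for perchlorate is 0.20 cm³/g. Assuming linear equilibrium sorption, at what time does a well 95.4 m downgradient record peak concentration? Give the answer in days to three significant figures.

1530 days

Retardation factor R = 1 + ρ_b·K_d/n = 1 + 1.82 × 0.20/0.44 = 1.827.
Sorption retards both mechanisms: v_R = v/R = 0.05638 m/day, D_R = D/R = 0.5326 m²/day.
Peak time from v_R²t² + 2D_R t − x² = 0: t = (√(D_R² + v_R²x²) − D_R)/v_R².
√(D_R² + v_R²x²) = √(0.5326² + 0.05638² × 95.4²) = 5.405; v_R² = 0.003179.
t = (5.405 − 0.5326)/0.003179 = 1530 days.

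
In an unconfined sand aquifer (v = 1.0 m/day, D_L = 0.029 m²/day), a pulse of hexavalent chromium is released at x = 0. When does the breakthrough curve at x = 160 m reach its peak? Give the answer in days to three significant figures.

160 days

For the 1D instantaneous-source solution, setting ∂C/∂t = 0 at fixed x gives v²t² + 2Dt − x² = 0, so t = (√(D² + v²x²) − D)/v².
√(D² + v²x²) = √(0.029² + 1.0² × 160²) = 160.0; v² = 1.
t = (160.0 − 0.029)/1 = 160 days (vs. the pure-advection estimate x/v = 160 d).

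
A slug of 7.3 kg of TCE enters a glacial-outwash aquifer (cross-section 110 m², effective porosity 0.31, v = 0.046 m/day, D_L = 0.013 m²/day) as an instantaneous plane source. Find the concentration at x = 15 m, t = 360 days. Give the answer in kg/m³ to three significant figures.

For an instantaneous plane source, C(x,t) = M/(n_e·A·√(4πDt)) · exp(−(x−vt)²/(4Dt)), with n_e·A the pore (flow) area.
Plume center vt = 0.046 × 360 = 16.56 m, so the well at 15 m is 1.56 m upgradient of the peak.
√(4πDt) = 7.669 m, giving peak height M/(n_e·A·√(4πDt)) = 7.3/(0.31 × 110 × 7.669) = 0.02791 kg/m³.
(x−vt)²/(4Dt) = (-1.56)²/(4 × 0.013 × 360) = 0.1300; exp(−0.1300) = 0.8781.
C = 0.02791 × 0.8781 = 0.0245 kg/m³.

0.0245 kg/m³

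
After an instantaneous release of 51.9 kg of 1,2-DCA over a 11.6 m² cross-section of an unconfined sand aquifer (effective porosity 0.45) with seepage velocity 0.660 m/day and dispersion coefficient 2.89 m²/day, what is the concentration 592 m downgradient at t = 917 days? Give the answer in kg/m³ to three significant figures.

For an instantaneous plane source, C(x,t) = M/(n_e·A·√(4πDt)) · exp(−(x−vt)²/(4Dt)), with n_e·A the pore (flow) area.
Plume center vt = 0.660 × 917 = 605.22 m, so the well at 592 m is 13.22 m upgradient of the peak.
√(4πDt) = 182.5 m, giving peak height M/(n_e·A·√(4πDt)) = 51.9/(0.45 × 11.6 × 182.5) = 0.05448 kg/m³.
(x−vt)²/(4Dt) = (-13.22)²/(4 × 2.89 × 917) = 0.01649; exp(−0.01649) = 0.9836.
C = 0.05448 × 0.9836 = 0.0536 kg/m³.

0.0536 kg/m³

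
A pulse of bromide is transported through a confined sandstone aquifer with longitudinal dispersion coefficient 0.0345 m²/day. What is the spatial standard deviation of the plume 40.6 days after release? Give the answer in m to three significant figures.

Dispersive spreading gives a Gaussian with σ² = 2Dt; advection only shifts the center.
σ = √(2 × 0.0345 × 40.6) = 1.67 m.

1.67 m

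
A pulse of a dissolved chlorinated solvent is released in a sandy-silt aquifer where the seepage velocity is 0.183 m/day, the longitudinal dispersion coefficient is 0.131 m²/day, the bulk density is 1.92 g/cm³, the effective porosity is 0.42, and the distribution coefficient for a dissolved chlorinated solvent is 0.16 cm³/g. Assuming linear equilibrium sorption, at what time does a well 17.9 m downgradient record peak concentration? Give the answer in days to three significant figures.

163 days

Retardation factor R = 1 + ρ_b·K_d/n = 1 + 1.92 × 0.16/0.42 = 1.731.
Sorption retards both mechanisms: v_R = v/R = 0.1057 m/day, D_R = D/R = 0.07568 m²/day.
Peak time from v_R²t² + 2D_R t − x² = 0: t = (√(D_R² + v_R²x²) − D_R)/v_R².
√(D_R² + v_R²x²) = √(0.07568² + 0.1057² × 17.9²) = 1.894; v_R² = 0.01117.
t = (1.894 − 0.07568)/0.01117 = 163 days.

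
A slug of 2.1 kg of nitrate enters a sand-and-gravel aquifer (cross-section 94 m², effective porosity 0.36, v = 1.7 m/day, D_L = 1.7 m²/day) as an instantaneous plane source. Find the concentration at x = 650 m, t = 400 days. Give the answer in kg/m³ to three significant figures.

0.000482 kg/m³

For an instantaneous plane source, C(x,t) = M/(n_e·A·√(4πDt)) · exp(−(x−vt)²/(4Dt)), with n_e·A the pore (flow) area.
Plume center vt = 1.7 × 400 = 680 m, so the well at 650 m is 30 m upgradient of the peak.
√(4πDt) = 92.44 m, giving peak height M/(n_e·A·√(4πDt)) = 2.1/(0.36 × 94 × 92.44) = 0.0006713 kg/m³.
(x−vt)²/(4Dt) = (-30)²/(4 × 1.7 × 400) = 0.3309; exp(−0.3309) = 0.7183.
C = 0.0006713 × 0.7183 = 0.000482 kg/m³.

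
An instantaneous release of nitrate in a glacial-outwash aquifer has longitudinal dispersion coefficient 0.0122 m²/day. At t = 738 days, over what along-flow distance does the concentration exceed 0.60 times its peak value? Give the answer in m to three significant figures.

The plume is Gaussian with σ = √(2Dt) = √(2 × 0.0122 × 738) = 4.243 m.
C/C_peak = exp(−Δx²/(2σ²)) = 0.60 ⇒ Δx = σ·√(−2 ln 0.60) = 4.243 × 1.011 = 4.290 m.
Width = 2Δx = 8.58 m.

8.58 m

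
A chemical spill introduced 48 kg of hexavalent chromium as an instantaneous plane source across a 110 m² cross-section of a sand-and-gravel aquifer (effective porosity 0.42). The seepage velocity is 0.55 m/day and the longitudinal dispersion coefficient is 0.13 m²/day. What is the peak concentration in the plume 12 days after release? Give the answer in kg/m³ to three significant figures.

The peak of an instantaneous 1D plume sits at x = vt; there the Gaussian factor is 1 and C_max = M/(n_e·A·√(4πDt)), where n_e·A is the pore area the mass is dissolved in.
√(4πDt) = √(4π × 0.13 × 12) = 4.428 m, so C_max = 48/(0.42 × 110 × 4.428) = 0.235 kg/m³.

0.235 kg/m³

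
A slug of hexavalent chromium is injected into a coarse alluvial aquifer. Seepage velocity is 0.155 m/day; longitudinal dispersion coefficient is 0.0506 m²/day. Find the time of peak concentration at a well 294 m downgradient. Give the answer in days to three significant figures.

1890 days

For the 1D instantaneous-source solution, setting ∂C/∂t = 0 at fixed x gives v²t² + 2Dt − x² = 0, so t = (√(D² + v²x²) − D)/v².
√(D² + v²x²) = √(0.0506² + 0.155² × 294²) = 45.57; v² = 0.024025.
t = (45.57 − 0.0506)/0.024025 = 1890 days (vs. the pure-advection estimate x/v = 1900 d).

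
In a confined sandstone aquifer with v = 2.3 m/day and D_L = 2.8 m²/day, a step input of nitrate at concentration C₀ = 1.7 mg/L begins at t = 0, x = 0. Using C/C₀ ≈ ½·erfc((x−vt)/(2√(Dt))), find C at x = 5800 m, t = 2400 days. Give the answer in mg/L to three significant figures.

For a continuous step input, C/C₀ ≈ ½·erfc((x−vt)/(2√(Dt))).
vt = 2.3 × 2400 = 5520 m and 2√(Dt) = 2√(2.8 × 2400) = 164.0 m.
Argument (x−vt)/(2√(Dt)) = (5800 − 5520)/164.0 = 1.707; ½·erfc(1.707) = 0.007888.
C = 1.7 × 0.007888 = 0.0134 mg/L.

0.0134 mg/L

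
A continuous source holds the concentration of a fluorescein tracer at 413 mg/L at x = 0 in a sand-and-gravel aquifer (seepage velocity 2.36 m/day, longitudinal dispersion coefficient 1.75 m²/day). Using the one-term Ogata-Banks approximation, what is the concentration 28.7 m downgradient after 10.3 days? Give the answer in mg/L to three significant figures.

For a continuous step input, C/C₀ ≈ ½·erfc((x−vt)/(2√(Dt))).
vt = 2.36 × 10.3 = 24.308 m and 2√(Dt) = 2√(1.75 × 10.3) = 8.491 m.
Argument (x−vt)/(2√(Dt)) = (28.7 − 24.308)/8.491 = 0.5173; ½·erfc(0.5173) = 0.2322.
C = 413 × 0.2322 = 95.9 mg/L.

95.9 mg/L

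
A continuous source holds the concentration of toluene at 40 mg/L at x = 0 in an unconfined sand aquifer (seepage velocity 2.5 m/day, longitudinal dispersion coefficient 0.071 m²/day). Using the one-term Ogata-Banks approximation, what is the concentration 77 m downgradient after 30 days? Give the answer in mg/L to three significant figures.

6.65 mg/L

For a continuous step input, C/C₀ ≈ ½·erfc((x−vt)/(2√(Dt))).
vt = 2.5 × 30 = 75 m and 2√(Dt) = 2√(0.071 × 30) = 2.919 m.
Argument (x−vt)/(2√(Dt)) = (77 − 75)/2.919 = 0.6852; ½·erfc(0.6852) = 0.1663.
C = 40 × 0.1663 = 6.65 mg/L.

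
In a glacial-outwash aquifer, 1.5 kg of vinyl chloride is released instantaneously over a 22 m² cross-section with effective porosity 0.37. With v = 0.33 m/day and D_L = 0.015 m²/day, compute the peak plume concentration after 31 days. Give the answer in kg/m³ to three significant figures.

The peak of an instantaneous 1D plume sits at x = vt; there the Gaussian factor is 1 and C_max = M/(n_e·A·√(4πDt)), where n_e·A is the pore area the mass is dissolved in.
√(4πDt) = √(4π × 0.015 × 31) = 2.417 m, so C_max = 1.5/(0.37 × 22 × 2.417) = 0.0762 kg/m³.

0.0762 kg/m³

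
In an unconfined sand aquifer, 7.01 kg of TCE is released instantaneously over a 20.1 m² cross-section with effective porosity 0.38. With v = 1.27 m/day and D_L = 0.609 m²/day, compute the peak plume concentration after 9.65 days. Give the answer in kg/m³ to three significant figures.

0.107 kg/m³

The peak of an instantaneous 1D plume sits at x = vt; there the Gaussian factor is 1 and C_max = M/(n_e·A·√(4πDt)), where n_e·A is the pore area the mass is dissolved in.
√(4πDt) = √(4π × 0.609 × 9.65) = 8.594 m, so C_max = 7.01/(0.38 × 20.1 × 8.594) = 0.107 kg/m³.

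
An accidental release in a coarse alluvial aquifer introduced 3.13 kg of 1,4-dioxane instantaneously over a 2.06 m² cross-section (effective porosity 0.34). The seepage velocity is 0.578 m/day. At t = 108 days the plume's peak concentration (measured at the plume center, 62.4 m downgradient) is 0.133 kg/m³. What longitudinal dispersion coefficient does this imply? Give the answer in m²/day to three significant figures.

0.832 m²/day

At the plume center C_max = M/(n_e·A·√(4πDt)), so D = M²/(4πt·(n_e·A·C_max)²).
n_e·A·C_max = 0.34 × 2.06 × 0.133 = 0.09315 kg/m.
D = 3.13²/(4π × 108 × 0.09315²) = 0.832 m²/day.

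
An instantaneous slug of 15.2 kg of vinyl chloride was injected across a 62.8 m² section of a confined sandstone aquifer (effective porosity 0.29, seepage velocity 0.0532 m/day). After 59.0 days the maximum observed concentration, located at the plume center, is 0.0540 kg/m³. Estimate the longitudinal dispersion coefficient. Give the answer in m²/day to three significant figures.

At the plume center C_max = M/(n_e·A·√(4πDt)), so D = M²/(4πt·(n_e·A·C_max)²).
n_e·A·C_max = 0.29 × 62.8 × 0.0540 = 0.9834 kg/m.
D = 15.2²/(4π × 59.0 × 0.9834²) = 0.322 m²/day.

0.322 m²/day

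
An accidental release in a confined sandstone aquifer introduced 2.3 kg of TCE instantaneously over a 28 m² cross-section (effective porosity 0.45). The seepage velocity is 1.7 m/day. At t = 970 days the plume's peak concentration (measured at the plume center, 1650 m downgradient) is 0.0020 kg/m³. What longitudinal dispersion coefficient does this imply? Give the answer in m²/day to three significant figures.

At the plume center C_max = M/(n_e·A·√(4πDt)), so D = M²/(4πt·(n_e·A·C_max)²).
n_e·A·C_max = 0.45 × 28 × 0.0020 = 0.02520 kg/m.
D = 2.3²/(4π × 970 × 0.02520²) = 0.683 m²/day.

0.683 m²/day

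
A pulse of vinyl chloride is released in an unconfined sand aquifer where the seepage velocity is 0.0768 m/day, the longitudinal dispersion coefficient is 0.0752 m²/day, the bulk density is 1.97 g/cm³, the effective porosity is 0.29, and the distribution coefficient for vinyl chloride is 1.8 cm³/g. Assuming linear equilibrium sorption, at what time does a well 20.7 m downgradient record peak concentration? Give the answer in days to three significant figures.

3400 days

Retardation factor R = 1 + ρ_b·K_d/n = 1 + 1.97 × 1.8/0.29 = 13.23.
Sorption retards both mechanisms: v_R = v/R = 0.005805 m/day, D_R = D/R = 0.005684 m²/day.
Peak time from v_R²t² + 2D_R t − x² = 0: t = (√(D_R² + v_R²x²) − D_R)/v_R².
√(D_R² + v_R²x²) = √(0.005684² + 0.005805² × 20.7²) = 0.1203; v_R² = 3.370e-05.
t = (0.1203 − 0.005684)/3.370e-05 = 3400 days.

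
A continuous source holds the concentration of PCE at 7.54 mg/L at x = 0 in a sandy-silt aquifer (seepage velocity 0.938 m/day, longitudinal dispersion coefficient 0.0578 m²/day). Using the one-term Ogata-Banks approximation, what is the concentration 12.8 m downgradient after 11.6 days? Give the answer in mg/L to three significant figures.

0.367 mg/L

For a continuous step input, C/C₀ ≈ ½·erfc((x−vt)/(2√(Dt))).
vt = 0.938 × 11.6 = 10.8808 m and 2√(Dt) = 2√(0.0578 × 11.6) = 1.638 m.
Argument (x−vt)/(2√(Dt)) = (12.8 − 10.8808)/1.638 = 1.172; ½·erfc(1.172) = 0.04871.
C = 7.54 × 0.04871 = 0.367 mg/L.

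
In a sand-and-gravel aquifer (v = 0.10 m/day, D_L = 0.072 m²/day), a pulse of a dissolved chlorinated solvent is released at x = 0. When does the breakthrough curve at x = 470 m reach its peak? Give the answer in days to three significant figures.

4690 days

For the 1D instantaneous-source solution, setting ∂C/∂t = 0 at fixed x gives v²t² + 2Dt − x² = 0, so t = (√(D² + v²x²) − D)/v².
√(D² + v²x²) = √(0.072² + 0.10² × 470²) = 47.00; v² = 0.01.
t = (47.00 − 0.072)/0.01 = 4690 days (vs. the pure-advection estimate x/v = 4700 d).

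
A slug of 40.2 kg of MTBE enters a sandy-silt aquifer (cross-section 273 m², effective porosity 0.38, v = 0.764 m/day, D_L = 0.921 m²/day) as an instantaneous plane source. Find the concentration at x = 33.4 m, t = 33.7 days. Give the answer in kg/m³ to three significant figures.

For an instantaneous plane source, C(x,t) = M/(n_e·A·√(4πDt)) · exp(−(x−vt)²/(4Dt)), with n_e·A the pore (flow) area.
Plume center vt = 0.764 × 33.7 = 25.7468 m, so the well at 33.4 m is 7.6532 m downgradient of the peak.
√(4πDt) = 19.75 m, giving peak height M/(n_e·A·√(4πDt)) = 40.2/(0.38 × 273 × 19.75) = 0.01962 kg/m³.
(x−vt)²/(4Dt) = (7.6532)²/(4 × 0.921 × 33.7) = 0.4718; exp(−0.4718) = 0.6239.
C = 0.01962 × 0.6239 = 0.0122 kg/m³.

0.0122 kg/m³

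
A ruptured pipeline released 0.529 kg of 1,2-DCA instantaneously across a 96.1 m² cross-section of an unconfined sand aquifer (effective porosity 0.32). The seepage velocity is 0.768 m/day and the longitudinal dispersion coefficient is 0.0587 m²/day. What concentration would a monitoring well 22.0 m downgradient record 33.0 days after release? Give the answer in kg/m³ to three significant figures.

For an instantaneous plane source, C(x,t) = M/(n_e·A·√(4πDt)) · exp(−(x−vt)²/(4Dt)), with n_e·A the pore (flow) area.
Plume center vt = 0.768 × 33.0 = 25.344 m, so the well at 22.0 m is 3.344 m upgradient of the peak.
√(4πDt) = 4.934 m, giving peak height M/(n_e·A·√(4πDt)) = 0.529/(0.32 × 96.1 × 4.934) = 0.003486 kg/m³.
(x−vt)²/(4Dt) = (-3.344)²/(4 × 0.0587 × 33.0) = 1.443; exp(−1.443) = 0.2362.
C = 0.003486 × 0.2362 = 0.000823 kg/m³.

0.000823 kg/m³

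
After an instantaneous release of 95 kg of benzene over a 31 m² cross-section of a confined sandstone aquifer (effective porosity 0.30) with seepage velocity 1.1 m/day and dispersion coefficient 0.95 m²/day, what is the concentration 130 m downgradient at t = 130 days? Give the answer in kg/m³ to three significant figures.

0.184 kg/m³

For an instantaneous plane source, C(x,t) = M/(n_e·A·√(4πDt)) · exp(−(x−vt)²/(4Dt)), with n_e·A the pore (flow) area.
Plume center vt = 1.1 × 130 = 143 m, so the well at 130 m is 13 m upgradient of the peak.
√(4πDt) = 39.39 m, giving peak height M/(n_e·A·√(4πDt)) = 95/(0.30 × 31 × 39.39) = 0.2593 kg/m³.
(x−vt)²/(4Dt) = (-13)²/(4 × 0.95 × 130) = 0.3421; exp(−0.3421) = 0.7103.
C = 0.2593 × 0.7103 = 0.184 kg/m³.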